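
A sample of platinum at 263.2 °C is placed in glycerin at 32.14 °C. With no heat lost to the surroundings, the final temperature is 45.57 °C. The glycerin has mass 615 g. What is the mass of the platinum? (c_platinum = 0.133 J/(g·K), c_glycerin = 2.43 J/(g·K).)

m ≈ 693 g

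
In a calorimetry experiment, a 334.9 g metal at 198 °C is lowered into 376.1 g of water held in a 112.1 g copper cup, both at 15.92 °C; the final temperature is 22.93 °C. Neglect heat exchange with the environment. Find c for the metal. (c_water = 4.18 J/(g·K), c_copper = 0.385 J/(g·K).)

c ≈ 0.193 J/(g·K)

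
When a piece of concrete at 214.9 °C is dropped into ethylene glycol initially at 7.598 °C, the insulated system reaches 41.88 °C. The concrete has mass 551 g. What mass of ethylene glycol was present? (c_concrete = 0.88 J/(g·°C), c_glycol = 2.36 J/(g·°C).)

Setting the total heat transfer to zero:
551×0.88×(41.88 − 214.9) + m×2.36×(41.88 − 7.598) = 0
80.91 m = 83894
m = 83894/80.91 ≈ 1037 g

m ≈ 1040 g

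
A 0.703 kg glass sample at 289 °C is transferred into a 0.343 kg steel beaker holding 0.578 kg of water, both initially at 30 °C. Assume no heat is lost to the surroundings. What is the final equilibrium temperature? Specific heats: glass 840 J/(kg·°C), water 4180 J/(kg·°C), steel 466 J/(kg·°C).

T_f ≈ 78.3 °C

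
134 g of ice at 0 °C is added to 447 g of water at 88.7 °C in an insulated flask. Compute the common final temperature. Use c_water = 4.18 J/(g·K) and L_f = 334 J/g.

Heat gained plus heat lost sum to zero:
latent heat to melt: 134×334 = 44756; meltwater 0→T: 134×4.18×T = 560.12 T; water: 1868.5(T − 88.7)
2428.6 T = 165732 − 44756 = 120976
T ≈ 49.81 °C. Since T > 0 °C, the all-ice-melts assumption holds.

T_f ≈ 49.8 °C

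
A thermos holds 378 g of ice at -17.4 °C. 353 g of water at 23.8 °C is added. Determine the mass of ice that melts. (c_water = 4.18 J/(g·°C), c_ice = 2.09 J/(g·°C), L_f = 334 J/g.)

Cooling the water to 0 °C releases 353×4.18×23.8 = 35118 J.
Of that, 378×2.09×17.4 = 13746 J goes to bring the ice to 0 °C, leaving 21372 J.
Fully melting the ice requires m_ice L_f = 378×334 = 126252 J.
21372 J < 126252 J, so only part of the ice melts and the system sits at 0 °C.
m_melted×334 = 21372  ⇒  m_melted ≈ 63.99 g.

m_melted ≈ 64 g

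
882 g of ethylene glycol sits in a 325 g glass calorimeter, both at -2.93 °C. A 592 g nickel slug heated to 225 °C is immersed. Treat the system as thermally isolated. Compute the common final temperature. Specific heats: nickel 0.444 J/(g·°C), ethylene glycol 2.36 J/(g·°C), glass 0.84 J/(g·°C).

T_f ≈ 20.0 °C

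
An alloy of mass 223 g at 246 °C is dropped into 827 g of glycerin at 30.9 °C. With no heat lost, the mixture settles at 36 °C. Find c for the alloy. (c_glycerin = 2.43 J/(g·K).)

Setting the total heat transfer to zero:
223·c·(36 − 246) + 827·2.43·(36 − 30.9) = 0
-46830 c = -10249
c = -10249/-46830 ≈ 0.2189 J/(g·K)

c ≈ 0.219 J/(g·K)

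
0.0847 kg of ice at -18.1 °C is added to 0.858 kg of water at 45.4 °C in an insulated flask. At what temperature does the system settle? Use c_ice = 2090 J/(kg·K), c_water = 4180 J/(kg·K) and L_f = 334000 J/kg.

T_f ≈ 33.3 °C

Heat gained plus heat lost sum to zero:
ice -18.1→0 °C: 0.0847×2090×18.1 = 3204.1; fusion: m_ice L_f = 0.0847×334000 = 28290; meltwater 0→T: 0.0847×4180×T = 354.05 T; water cools: 0.858×4180×(T − 45.4) = 3586.4(T − 45.4)
3940.5 T = 162824 − 31494 = 131330
T ≈ 33.33 °C — above 0 °C, consistent with complete melting.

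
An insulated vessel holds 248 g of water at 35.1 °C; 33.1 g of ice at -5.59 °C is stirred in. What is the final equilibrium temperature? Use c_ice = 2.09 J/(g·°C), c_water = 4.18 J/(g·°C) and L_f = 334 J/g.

T_f ≈ 21.2 °C

Let T be the final temperature. ΣQ_i = 0:
ice -5.59→0 °C: 33.1·2.09·5.59 = 386.71
  latent heat to melt: 33.1·334 = 11055
  warm the meltwater: 138.36 T
  water: 1036.6(T − 35.1)
1175 T = 36386 − 11442 = 24944
T ≈ 21.23 °C. Since T > 0 °C, the all-ice-melts assumption holds.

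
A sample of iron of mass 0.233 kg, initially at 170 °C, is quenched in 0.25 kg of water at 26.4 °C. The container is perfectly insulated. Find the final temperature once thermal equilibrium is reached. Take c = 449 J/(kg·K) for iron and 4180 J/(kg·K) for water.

T_f ≈ 39.5 °C

T_f is the heat-capacity-weighted average of the initial temperatures:
T_f = (104.62·170 + 1045·26.4) / (104.62 + 1045)
    = 45373 / 1149.6 ≈ 39.47 °C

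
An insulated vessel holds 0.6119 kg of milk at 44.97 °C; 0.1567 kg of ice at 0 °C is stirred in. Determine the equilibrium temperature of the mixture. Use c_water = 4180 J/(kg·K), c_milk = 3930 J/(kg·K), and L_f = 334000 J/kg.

T_f ≈ 18.2 °C

Let T be the final temperature. ΣQ_i = 0:
melt ice: 0.1567×334000 = 52338; meltwater 0→T: 0.1567×4180×T = 655.01 T; milk cools: 0.6119×3930×(T − 44.97) = 2404.8(T − 44.97)
3059.8 T = 108142 − 52338 = 55805
T ≈ 18.24 °C — above 0 °C, consistent with complete melting.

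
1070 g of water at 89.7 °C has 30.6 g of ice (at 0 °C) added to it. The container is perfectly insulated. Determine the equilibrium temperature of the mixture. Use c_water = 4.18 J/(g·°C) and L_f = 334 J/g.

Setting the total heat transfer to zero:
melt ice: 30.6·334 = 10220
  warm the meltwater: 127.91 T
  water cools: 1070·4.18·(T − 89.7) = 4472.6(T − 89.7)
4600.5 T = 401192 − 10220 = 390972
T ≈ 84.98 °C. Since T > 0 °C, the all-ice-melts assumption holds.

T_f ≈ 85.0 °C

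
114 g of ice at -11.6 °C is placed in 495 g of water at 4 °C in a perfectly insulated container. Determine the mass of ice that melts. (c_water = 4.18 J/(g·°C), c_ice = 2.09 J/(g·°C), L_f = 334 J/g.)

m_melted ≈ 16.5 g

Water can give up m c ΔT = 495·4.18·4 = 8276.4 J before reaching 0 °C.
Warming the ice to 0 °C takes 114·2.09·11.6 = 2763.8 J, leaving 5512.6 J for melting.
Melting all 114 g of ice would need 114·334 = 38076 J.
Since 5512.6 < 38076 J, not all the ice melts; equilibrium is at 0 °C.
Mass melted = 5512.6/334 ≈ 16.5 g.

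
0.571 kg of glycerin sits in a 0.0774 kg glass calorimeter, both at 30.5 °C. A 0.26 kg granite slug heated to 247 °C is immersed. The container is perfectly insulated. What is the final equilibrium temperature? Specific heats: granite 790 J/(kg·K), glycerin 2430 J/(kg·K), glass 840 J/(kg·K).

Setting the total heat transfer to zero:
0.26×790×(T − 247) + 0.571×2430×(T − 30.5) + 0.0774×840×(T − 30.5) = 0
(205.4 + 1387.5 + 65.02) T = 205.4×247 + 1387.5×30.5 + 65.02×30.5
T ≈ 57.32 °C

T_f ≈ 57.3 °C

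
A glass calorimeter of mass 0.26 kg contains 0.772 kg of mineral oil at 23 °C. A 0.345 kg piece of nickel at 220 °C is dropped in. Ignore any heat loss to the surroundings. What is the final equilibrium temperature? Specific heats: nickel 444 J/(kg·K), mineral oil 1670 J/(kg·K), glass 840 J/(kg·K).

T_f is the heat-capacity-weighted average of the initial temperatures:
T_f = (153.18·220 + 1289.2·23 + 218.4·23) / (153.18 + 1289.2 + 218.4)
    = 68375 / 1660.8 ≈ 41.17 °C

T_f ≈ 41.2 °C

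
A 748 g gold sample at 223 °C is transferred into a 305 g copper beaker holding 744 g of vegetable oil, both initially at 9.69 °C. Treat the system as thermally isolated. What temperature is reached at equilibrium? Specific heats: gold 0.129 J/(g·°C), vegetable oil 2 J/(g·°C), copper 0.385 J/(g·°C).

Setting the total heat transfer to zero:
748*0.129*(T − 223) + 744*2*(T − 9.69) + 305*0.385*(T − 9.69) = 0
96.49(T − 223) + 1488(T − 9.69) + 117.42(T − 9.69) = 0
(96.49 + 1488 + 117.42) T = 96.49*223 + 1488*9.69 + 117.42*9.69
T = 37074 / 1701.9 = 21.8 °C

T_f ≈ 21.8 °C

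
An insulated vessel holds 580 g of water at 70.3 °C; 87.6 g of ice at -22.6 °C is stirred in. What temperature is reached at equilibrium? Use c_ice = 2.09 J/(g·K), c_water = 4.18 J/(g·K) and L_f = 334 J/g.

Let T be the final temperature. ΣQ_i = 0:
ice -22.6→0 °C: 87.6·2.09·22.6 = 4137.7; latent heat to melt: 87.6·334 = 29258; meltwater 0→T: 87.6·4.18·T = 366.17 T; water cools: 580·4.18·(T − 70.3) = 2424.4(T − 70.3)
2790.6 T = 170435 − 33396 = 137039
T ≈ 49.11 °C — above 0 °C, consistent with complete melting.

T_f ≈ 49.1 °C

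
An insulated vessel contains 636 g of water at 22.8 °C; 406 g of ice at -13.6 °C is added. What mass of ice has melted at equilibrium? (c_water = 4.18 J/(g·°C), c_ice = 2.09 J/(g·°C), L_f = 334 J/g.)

m_melted ≈ 147 g

Cooling the water to 0 °C releases 636×4.18×22.8 = 60613 J.
Warming the ice to 0 °C takes 406×2.09×13.6 = 11540 J, leaving 49073 J for melting.
Fully melting the ice requires m_ice L_f = 406×334 = 135604 J.
49073 J < 135604 J, so only part of the ice melts and the system sits at 0 °C.
m_melted×334 = 49073  ⇒  m_melted ≈ 146.9 g.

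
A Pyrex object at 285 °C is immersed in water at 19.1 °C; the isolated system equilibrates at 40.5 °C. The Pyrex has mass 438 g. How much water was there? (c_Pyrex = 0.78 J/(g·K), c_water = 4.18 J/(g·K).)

m ≈ 934 g

Heat lost by the Pyrex = heat gained by the water:
438·0.78·(285 − 40.5) = m·4.18·(40.5 − 19.1)
89.45 m = 83531  ⇒  m ≈ 933.8 g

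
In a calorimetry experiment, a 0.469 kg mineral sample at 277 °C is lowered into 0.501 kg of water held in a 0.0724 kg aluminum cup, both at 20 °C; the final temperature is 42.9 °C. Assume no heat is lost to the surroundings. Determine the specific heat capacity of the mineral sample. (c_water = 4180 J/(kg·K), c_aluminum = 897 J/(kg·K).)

Heat gained plus heat lost sum to zero:
0.469×c×(42.9 − 277) + 0.501×4180×(42.9 − 20) + 0.0724×897×(42.9 − 20) = 0
-109.79 c = -49444
c = -49444/-109.79 ≈ 450.3 J/(kg·K)

c ≈ 450 J/(kg·K)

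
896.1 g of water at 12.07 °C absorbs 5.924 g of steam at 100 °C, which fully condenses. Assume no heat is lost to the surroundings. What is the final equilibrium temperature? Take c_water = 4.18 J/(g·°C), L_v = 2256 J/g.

Heat gained plus heat lost sum to zero:
condense steam: −5.924×2256 = −13365; condensate cools 100→T: 5.924×4.18×(T − 100) = 24.76(T − 100); original water: 3745.7(T − 12.07)
3770.5 T = 13365 + 2476.2 + 45211 = 61051
T ≈ 16.19 °C — below 100 °C, confirming all the steam condensed.

T_f ≈ 16.2 °C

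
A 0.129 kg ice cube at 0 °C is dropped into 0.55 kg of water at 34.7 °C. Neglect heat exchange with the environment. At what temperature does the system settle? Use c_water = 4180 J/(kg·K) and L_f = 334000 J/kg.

T_f ≈ 12.9 °C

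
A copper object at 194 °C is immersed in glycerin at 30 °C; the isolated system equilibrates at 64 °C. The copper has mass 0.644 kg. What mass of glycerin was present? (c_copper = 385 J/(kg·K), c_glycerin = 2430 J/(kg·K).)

|Q_copper| = |Q_glycerin|:
0.644·385·(194 − 64) = m·2430·(64 − 30)
82620 m = 32232  ⇒  m ≈ 0.3901 kg

m ≈ 0.39 kg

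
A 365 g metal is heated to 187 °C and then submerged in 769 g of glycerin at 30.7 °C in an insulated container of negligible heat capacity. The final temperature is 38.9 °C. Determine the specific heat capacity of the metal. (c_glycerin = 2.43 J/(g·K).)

c ≈ 0.283 J/(g·K)

Heat lost by the metal = heat gained by the glycerin:
365×c×(187 − 38.9) = 769×2.43×(38.9 − 30.7)
54056 c = 15323  ⇒  c ≈ 0.2835 J/(g·K)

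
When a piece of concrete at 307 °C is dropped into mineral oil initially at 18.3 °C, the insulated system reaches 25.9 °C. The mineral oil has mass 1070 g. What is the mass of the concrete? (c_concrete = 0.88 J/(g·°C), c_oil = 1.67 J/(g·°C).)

Heat gained plus heat lost sum to zero:
m×0.88×(25.9 − 307) + 1070×1.67×(25.9 − 18.3) = 0
-247.37 m = -13580
m = -13580/-247.37 ≈ 54.9 g

m ≈ 54.9 g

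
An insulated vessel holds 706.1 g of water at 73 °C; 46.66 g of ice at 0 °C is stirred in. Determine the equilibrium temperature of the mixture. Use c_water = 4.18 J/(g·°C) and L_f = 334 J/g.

T_f ≈ 63.5 °C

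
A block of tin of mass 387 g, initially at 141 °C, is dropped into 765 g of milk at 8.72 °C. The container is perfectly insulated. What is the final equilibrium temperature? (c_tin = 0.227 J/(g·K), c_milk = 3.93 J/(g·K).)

T_f ≈ 12.5 °C

Heat gained plus heat lost sum to zero:
387·0.227·(T − 141) + 765·3.93·(T − 8.72) = 0
87.85(T − 141) + 3006.5(T − 8.72) = 0
3094.3 T = 38603
T = 38603/3094.3 ≈ 12.48 °C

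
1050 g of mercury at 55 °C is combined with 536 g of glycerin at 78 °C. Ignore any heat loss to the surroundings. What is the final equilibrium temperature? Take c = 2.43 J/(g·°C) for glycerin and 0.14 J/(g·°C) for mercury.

T_f ≈ 75.7 °C

Heat lost by the glycerin equals heat gained by the mercury:
536*2.43*(78 − T) = 1050*0.14*(T − 55)
1302.5(78 − T) = 147(T − 55)
1449.5 T = 109678  ⇒  T ≈ 75.67 °C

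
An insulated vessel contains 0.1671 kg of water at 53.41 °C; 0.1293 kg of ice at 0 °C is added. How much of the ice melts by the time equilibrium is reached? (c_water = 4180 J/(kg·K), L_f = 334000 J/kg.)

Heat available from the water dropping to 0 °C: 0.1671×4180×53.41 = 37306 J.
Melting all 0.1293 kg of ice would need 0.1293×334000 = 43186 J.
Since 37306 < 43186 J, not all the ice melts; equilibrium is at 0 °C.
m_melt = 37306 / L_f = 0.1117 kg.

m_melted ≈ 0.112 kg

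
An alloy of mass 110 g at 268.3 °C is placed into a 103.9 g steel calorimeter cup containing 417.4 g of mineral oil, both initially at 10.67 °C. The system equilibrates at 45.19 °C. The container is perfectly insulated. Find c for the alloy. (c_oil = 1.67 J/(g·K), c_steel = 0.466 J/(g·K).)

c ≈ 1.05 J/(g·K)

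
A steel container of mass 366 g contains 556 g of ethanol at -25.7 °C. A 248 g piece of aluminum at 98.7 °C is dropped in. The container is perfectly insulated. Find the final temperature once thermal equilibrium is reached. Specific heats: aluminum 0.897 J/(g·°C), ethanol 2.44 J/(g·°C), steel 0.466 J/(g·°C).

T_f ≈ -9.9 °C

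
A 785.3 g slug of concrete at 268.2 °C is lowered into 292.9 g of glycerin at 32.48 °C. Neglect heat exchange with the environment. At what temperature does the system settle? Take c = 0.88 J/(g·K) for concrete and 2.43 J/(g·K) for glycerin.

Energy conservation, ΣQ = 0:
785.3×0.88×(T − 268.2) + 292.9×2.43×(T − 32.48) = 0
691.06(T − 268.2) + 711.75(T − 32.48) = 0
1402.8 T = 208461
T = 208461 / 1402.8 = 149 °C

T_f ≈ 148.6 °C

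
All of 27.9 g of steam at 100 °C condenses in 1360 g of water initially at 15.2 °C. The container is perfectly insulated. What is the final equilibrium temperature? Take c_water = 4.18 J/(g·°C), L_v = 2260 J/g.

T_f ≈ 27.8 °C

Setting the total heat transfer to zero:
steam→water at 100 °C releases m L_v = 27.9·2260 = 63054
  condensed water 100 °C→T: 116.62(T − 100)
  water warms: 1360·4.18·(T − 15.2) = 5684.8(T − 15.2)
5801.4 T = 63054 + 11662 + 86409 = 161125
T ≈ 27.77 °C — below 100 °C, confirming all the steam condensed.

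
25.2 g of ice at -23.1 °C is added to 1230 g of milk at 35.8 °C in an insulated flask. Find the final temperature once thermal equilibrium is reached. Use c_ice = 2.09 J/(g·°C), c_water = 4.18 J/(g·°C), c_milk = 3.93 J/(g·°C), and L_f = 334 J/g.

Sum of m c ΔT and latent-heat terms is zero:
warm ice to 0 °C: 25.2×2.09×(0 − (-23.1)) = 1216.6; latent heat to melt: 25.2×334 = 8416.8; meltwater 0→T: 25.2×4.18×T = 105.34 T; milk: 4833.9(T − 35.8)
4939.2 T = 173054 − 9633.4 = 163420
T ≈ 33.09 °C. Since T > 0 °C, the all-ice-melts assumption holds.

T_f ≈ 33.1 °C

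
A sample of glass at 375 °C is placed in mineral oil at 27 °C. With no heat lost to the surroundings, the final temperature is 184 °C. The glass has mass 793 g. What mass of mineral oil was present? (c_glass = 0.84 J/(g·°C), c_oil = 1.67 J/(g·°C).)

m ≈ 485 g

Net heat exchanged in the isolated system is zero:
793×0.84×(184 − 375) + m×1.67×(184 − 27) = 0
262.19 m = 127229
m = 127229/262.19 ≈ 485.3 g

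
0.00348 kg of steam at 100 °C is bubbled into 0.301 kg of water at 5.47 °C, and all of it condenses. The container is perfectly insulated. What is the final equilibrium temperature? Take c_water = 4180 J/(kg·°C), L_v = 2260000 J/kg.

Setting the total heat transfer to zero:
steam→water at 100 °C releases m L_v = 0.00348·2260000 = 7864.8
  condensate cools 100→T: 0.00348·4180·(T − 100) = 14.55(T − 100)
  original water: 1258.2(T − 5.47)
1272.7 T = 7864.8 + 1454.6 + 6882.2 = 16202
T ≈ 12.73 °C (< 100 °C, so full condensation is consistent).

T_f ≈ 12.7 °C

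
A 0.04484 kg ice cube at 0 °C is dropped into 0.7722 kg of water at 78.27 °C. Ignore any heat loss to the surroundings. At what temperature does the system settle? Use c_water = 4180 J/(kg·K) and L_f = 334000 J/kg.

T_f ≈ 69.6 °C

Conservation of energy gives ΣQ = 0:
fusion: m_ice L_f = 0.04484·334000 = 14977; meltwater 0→T: 0.04484·4180·T = 187.43 T; water cools: 0.7722·4180·(T − 78.27) = 3227.8(T − 78.27)
3415.2 T = 252640 − 14977 = 237663
T ≈ 69.59 °C (positive, so assuming full melt was valid).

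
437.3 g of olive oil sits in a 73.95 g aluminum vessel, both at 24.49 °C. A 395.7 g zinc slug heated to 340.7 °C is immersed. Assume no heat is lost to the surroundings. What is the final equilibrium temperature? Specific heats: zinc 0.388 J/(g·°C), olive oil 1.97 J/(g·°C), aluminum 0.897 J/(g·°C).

T_f ≈ 69.4 °C

Setting the total heat transfer to zero:
395.7·0.388·(T − 340.7) + 437.3·1.97·(T − 24.49) + 73.95·0.897·(T − 24.49) = 0
153.53(T − 340.7) + 861.48(T − 24.49) + 66.33(T − 24.49) = 0
(153.53 + 861.48 + 66.33) T = 153.53·340.7 + 861.48·24.49 + 66.33·24.49
T = 75030/1081.3 ≈ 69.39 °C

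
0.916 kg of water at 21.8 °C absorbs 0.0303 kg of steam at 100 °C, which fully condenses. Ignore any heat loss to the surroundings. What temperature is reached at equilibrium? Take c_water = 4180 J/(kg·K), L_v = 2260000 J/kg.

Heat gained plus heat lost sum to zero:
steam→water at 100 °C releases m L_v = 0.0303·2260000 = 68478
  condensed water 100 °C→T: 126.65(T − 100)
  water warms: 0.916·4180·(T − 21.8) = 3828.9(T − 21.8)
3955.5 T = 68478 + 12665 + 83470 = 164613
T ≈ 41.62 °C — below 100 °C, confirming all the steam condensed.

T_f ≈ 41.6 °C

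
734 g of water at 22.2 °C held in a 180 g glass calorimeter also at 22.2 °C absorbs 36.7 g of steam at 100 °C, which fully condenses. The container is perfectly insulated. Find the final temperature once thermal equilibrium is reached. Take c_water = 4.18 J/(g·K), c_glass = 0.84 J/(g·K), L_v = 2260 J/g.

T_f ≈ 50.3 °C

Let T be the final temperature. ΣQ_i = 0:
condense steam: −36.7·2260 = −82942
  condensed water 100 °C→T: 153.41(T − 100)
  original water: 3068.1(T − 22.2)
  glass cup: 180·0.84·(T − 22.2) = 151.2(T − 22.2)
3372.7 T = 82942 + 15341 + 71469 = 169752
T ≈ 50.33 °C (< 100 °C, so full condensation is consistent).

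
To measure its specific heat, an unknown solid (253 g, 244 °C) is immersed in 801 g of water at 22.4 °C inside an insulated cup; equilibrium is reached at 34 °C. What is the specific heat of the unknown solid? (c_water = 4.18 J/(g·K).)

Heat lost by the unknown solid = heat gained by the water:
253·c·(244 − 34) = 801·4.18·(34 − 22.4)
53130 c = 38839  ⇒  c ≈ 0.731 J/(g·K)

c ≈ 0.731 J/(g·K)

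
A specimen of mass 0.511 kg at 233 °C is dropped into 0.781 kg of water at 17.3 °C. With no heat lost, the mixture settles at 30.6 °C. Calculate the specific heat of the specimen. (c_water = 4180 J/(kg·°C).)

Net heat exchanged in the isolated system is zero:
0.511×c×(30.6 − 233) + 0.781×4180×(30.6 − 17.3) = 0
-103.43 c = -43419
c = -43419/-103.43 ≈ 419.8 J/(kg·°C)

c ≈ 420 J/(kg·°C)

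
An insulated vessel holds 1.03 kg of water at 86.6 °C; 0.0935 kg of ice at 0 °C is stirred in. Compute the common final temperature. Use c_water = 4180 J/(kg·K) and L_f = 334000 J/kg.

Let T be the final temperature. ΣQ_i = 0:
melt ice: 0.0935·334000 = 31229; meltwater 0→T: 0.0935·4180·T = 390.83 T; water: 4305.4(T − 86.6)
4696.2 T = 372848 − 31229 = 341619
T ≈ 72.74 °C (positive, so assuming full melt was valid).

T_f ≈ 72.7 °C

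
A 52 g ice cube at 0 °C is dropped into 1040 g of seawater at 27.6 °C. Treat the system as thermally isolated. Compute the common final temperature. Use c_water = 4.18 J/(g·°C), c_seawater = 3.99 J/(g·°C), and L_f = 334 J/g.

T_f ≈ 22.2 °C

Energy balance with sensible and latent terms:
latent heat to melt: 52×334 = 17368; meltwater 0→T: 52×4.18×T = 217.36 T; seawater: 4149.6(T − 27.6)
4367 T = 114529 − 17368 = 97161
T ≈ 22.25 °C. Since T > 0 °C, the all-ice-melts assumption holds.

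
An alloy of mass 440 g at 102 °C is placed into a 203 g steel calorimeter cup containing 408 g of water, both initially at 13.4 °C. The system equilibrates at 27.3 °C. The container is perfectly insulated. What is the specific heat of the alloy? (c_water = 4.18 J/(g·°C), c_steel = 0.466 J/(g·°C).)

c ≈ 0.761 J/(g·°C)

Let T be the final temperature. ΣQ_i = 0:
440·c·(27.3 − 102) + 408·4.18·(27.3 − 13.4) + 203·0.466·(27.3 − 13.4) = 0
-32868 c = -25021
c = -25021/-32868 ≈ 0.7612 J/(g·°C)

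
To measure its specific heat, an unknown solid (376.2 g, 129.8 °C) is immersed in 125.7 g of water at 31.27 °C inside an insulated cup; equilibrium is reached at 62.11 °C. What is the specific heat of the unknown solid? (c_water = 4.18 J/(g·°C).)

m_s c (T_s − T_f) = m_water c_water (T_f − T_0):
376.2×c×(129.8 − 62.11) = 125.7×4.18×(62.11 − 31.27)
25465 c = 16204  ⇒  c ≈ 0.6363 J/(g·°C)

c ≈ 0.636 J/(g·°C)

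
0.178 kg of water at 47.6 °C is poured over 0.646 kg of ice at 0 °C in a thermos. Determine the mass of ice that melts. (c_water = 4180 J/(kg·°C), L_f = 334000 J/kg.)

m_melted ≈ 0.106 kg

Water can give up m c ΔT = 0.178·4180·47.6 = 35416 J before reaching 0 °C.
Melting all 0.646 kg of ice would need 0.646·334000 = 215764 J.
Since 35416 < 215764 J, not all the ice melts; equilibrium is at 0 °C.
Mass melted = 35416/334000 ≈ 0.106 kg.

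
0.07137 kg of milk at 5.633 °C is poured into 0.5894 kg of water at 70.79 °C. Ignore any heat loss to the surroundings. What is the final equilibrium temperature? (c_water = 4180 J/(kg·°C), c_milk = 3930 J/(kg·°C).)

T_f ≈ 64.1 °C

T_f = Σ m_i c_i T_i / Σ m_i c_i:
T_f = (2463.7*70.79 + 280.48*5.633) / (2463.7 + 280.48)
    = 175985 / 2744.2 ≈ 64.13 °C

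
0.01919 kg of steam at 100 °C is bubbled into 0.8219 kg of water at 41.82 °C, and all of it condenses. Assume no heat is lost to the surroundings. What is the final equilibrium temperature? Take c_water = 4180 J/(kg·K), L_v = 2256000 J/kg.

Net heat exchanged in the isolated system is zero:
condense steam: −0.01919×2256000 = −43293
  condensed water 100 °C→T: 80.21(T − 100)
  original water: 3435.5(T − 41.82)
3515.8 T = 43293 + 8021.4 + 143674 = 194988
T ≈ 55.46 °C, under the boiling point, so the assumption holds.

T_f ≈ 55.5 °C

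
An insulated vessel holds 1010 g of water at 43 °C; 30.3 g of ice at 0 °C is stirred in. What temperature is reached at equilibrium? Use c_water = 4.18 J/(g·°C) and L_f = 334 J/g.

Heat gained plus heat lost sum to zero:
melt ice: 30.3·334 = 10120; warm the meltwater: 126.65 T; water cools: 1010·4.18·(T − 43) = 4221.8(T − 43)
4348.5 T = 181537 − 10120 = 171417
T ≈ 39.42 °C (positive, so assuming full melt was valid).

T_f ≈ 39.4 °C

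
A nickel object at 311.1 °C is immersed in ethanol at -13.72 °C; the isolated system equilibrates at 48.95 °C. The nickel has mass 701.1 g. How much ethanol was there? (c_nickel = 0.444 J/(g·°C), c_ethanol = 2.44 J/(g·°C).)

m ≈ 534 g

Taking heat into each body as positive, Σ m c ΔT = 0:
701.1·0.444·(48.95 − 311.1) + m·2.44·(48.95 − (-13.72)) = 0
152.91 m = 81604
m = 81604/152.91 ≈ 533.7 g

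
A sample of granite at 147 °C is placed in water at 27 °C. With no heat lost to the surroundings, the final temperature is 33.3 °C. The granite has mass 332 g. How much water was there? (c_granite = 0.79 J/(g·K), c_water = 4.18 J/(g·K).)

m ≈ 1130 g

Heat lost by the granite = heat gained by the water:
332·0.79·(147 − 33.3) = m·4.18·(33.3 − 27)
26.33 m = 29821  ⇒  m ≈ 1132 g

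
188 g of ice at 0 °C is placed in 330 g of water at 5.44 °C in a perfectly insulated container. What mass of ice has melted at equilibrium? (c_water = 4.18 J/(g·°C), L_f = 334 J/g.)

m_melted ≈ 22.5 g

Water can give up m c ΔT = 330·4.18·5.44 = 7503.9 J before reaching 0 °C.
To melt every bit of ice: 188·334 = 62792 J.
Since 7503.9 < 62792 J, not all the ice melts; equilibrium is at 0 °C.
m_melted·334 = 7503.9  ⇒  m_melted ≈ 22.47 g.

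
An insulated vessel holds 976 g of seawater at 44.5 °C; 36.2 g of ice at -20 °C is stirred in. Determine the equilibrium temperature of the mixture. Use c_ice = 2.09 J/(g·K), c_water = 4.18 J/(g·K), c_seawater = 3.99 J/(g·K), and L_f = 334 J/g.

T_f ≈ 39.5 °C

Heat gained plus heat lost sum to zero:
warm ice to 0 °C: 36.2×2.09×(0 − (-20)) = 1513.2; melt ice: 36.2×334 = 12091; warm the meltwater: 151.32 T; seawater: 3894.2(T − 44.5)
4045.6 T = 173294 − 13604 = 159690
T ≈ 39.47 °C — above 0 °C, consistent with complete melting.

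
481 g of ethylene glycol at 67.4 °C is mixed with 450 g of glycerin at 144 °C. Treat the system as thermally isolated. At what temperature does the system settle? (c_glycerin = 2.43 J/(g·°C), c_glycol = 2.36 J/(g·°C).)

Heat gained plus heat lost sum to zero:
450·2.43·(T − 144) + 481·2.36·(T − 67.4) = 0
1093.5(T − 144) + 1135.2(T − 67.4) = 0
(1093.5 + 1135.2) T = 1093.5·144 + 1135.2·67.4
T = 233974 / 2228.7 = 105 °C

T_f ≈ 105.0 °C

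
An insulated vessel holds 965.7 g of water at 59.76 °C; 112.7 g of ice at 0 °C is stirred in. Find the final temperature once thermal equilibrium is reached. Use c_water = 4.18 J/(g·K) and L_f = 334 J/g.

Energy balance with sensible and latent terms:
fusion: m_ice L_f = 112.7×334 = 37642
  warm the meltwater: 471.09 T
  water: 4036.6(T − 59.76)
4507.7 T = 241229 − 37642 = 203587
T ≈ 45.16 °C — above 0 °C, consistent with complete melting.

T_f ≈ 45.2 °C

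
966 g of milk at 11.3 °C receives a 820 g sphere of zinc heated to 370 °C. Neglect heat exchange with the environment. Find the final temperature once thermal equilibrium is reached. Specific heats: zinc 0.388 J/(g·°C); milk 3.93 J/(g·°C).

Set heat shed by the hot body equal to heat absorbed by the cold body:
820·0.388·(370 − T) = 966·3.93·(T − 11.3)
318.16(370 − T) = 3796.4(T − 11.3)
4114.5 T = 160618  ⇒  T ≈ 39.04 °C

T_f ≈ 39.0 °C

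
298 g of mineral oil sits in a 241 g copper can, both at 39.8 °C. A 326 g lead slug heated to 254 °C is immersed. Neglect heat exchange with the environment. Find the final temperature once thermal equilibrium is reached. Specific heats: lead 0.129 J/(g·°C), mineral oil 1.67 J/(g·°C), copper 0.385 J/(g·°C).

T_f ≈ 54.0 °C

Energy conservation, ΣQ = 0:
326×0.129×(T − 254) + 298×1.67×(T − 39.8) + 241×0.385×(T − 39.8) = 0
42.05(T − 254) + 497.66(T − 39.8) + 92.78(T − 39.8) = 0
(42.05 + 497.66 + 92.78) T = 42.05×254 + 497.66×39.8 + 92.78×39.8
T = 34181/632.5 ≈ 54.04 °C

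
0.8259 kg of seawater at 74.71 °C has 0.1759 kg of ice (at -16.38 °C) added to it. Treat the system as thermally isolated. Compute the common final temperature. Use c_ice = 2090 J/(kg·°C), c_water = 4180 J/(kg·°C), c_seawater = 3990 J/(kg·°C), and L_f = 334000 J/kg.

T_f ≈ 45.0 °C

Let T be the final temperature. ΣQ_i = 0:
warm ice to 0 °C: 0.1759×2090×(0 − (-16.38)) = 6021.8; melt ice: 0.1759×334000 = 58751; meltwater 0→T: 0.1759×4180×T = 735.26 T; seawater: 3295.3(T − 74.71)
4030.6 T = 246195 − 64772 = 181423
T ≈ 45.01 °C. Since T > 0 °C, the all-ice-melts assumption holds.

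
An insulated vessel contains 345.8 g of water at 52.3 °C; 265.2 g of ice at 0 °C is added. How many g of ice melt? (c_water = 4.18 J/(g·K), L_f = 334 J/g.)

Cooling the water to 0 °C releases 345.8×4.18×52.3 = 75597 J.
Fully melting the ice requires m_ice L_f = 265.2×334 = 88577 J.
75597 J < 88577 J, so only part of the ice melts and the system sits at 0 °C.
m_melt = 75597 / L_f = 226.3 g.

m_melted ≈ 226 g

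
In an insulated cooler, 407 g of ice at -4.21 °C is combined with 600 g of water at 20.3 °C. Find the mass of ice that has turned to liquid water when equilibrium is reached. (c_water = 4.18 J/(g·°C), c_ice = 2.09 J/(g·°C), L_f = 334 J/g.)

Cooling the water to 0 °C releases 600×4.18×20.3 = 50912 J.
Of that, 407×2.09×4.21 = 3581.2 J goes to bring the ice to 0 °C, leaving 47331 J.
Melting all 407 g of ice would need 407×334 = 135938 J.
Since 47331 < 135938 J, not all the ice melts; equilibrium is at 0 °C.
m_melt = 47331 / L_f = 141.7 g.

m_melted ≈ 142 g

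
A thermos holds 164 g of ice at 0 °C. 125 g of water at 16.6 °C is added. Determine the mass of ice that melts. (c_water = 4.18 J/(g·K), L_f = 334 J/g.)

m_melted ≈ 26 g

Cooling the water to 0 °C releases 125×4.18×16.6 = 8673.5 J.
Melting all 164 g of ice would need 164×334 = 54776 J.
That's not enough to melt it all — equilibrium is at 0 °C with ice remaining.
m_melted×334 = 8673.5  ⇒  m_melted ≈ 25.97 g.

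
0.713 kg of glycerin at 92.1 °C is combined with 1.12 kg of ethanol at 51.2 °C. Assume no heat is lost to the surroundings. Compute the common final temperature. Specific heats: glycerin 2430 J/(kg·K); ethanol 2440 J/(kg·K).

T_f ≈ 67.1 °C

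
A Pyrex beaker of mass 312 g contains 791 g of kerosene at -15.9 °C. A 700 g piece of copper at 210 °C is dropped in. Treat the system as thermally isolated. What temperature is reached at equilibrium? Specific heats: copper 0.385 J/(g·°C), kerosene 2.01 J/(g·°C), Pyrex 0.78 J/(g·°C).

Setting the total heat transfer to zero:
700·0.385·(T − 210) + 791·2.01·(T − (-15.9)) + 312·0.78·(T − (-15.9)) = 0
269.5(T − 210) + 1589.9(T − (-15.9)) + 243.36(T − (-15.9)) = 0
2102.8 T = 27446
T = 27446/2102.8 ≈ 13.05 °C

T_f ≈ 13.1 °C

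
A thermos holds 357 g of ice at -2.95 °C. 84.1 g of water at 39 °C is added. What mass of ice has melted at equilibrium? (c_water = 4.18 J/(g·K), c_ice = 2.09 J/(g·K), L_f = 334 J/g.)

m_melted ≈ 34.5 g

Water can give up m c ΔT = 84.1×4.18×39 = 13710 J before reaching 0 °C.
Of that, 357×2.09×2.95 = 2201.1 J goes to bring the ice to 0 °C, leaving 11509 J.
Melting all 357 g of ice would need 357×334 = 119238 J.
11509 J < 119238 J, so only part of the ice melts and the system sits at 0 °C.
Mass melted = 11509/334 ≈ 34.46 g.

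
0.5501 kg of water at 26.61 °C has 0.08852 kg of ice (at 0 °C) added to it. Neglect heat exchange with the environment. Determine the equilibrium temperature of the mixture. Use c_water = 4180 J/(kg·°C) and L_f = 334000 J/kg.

T_f ≈ 11.8 °C

Heat gained plus heat lost sum to zero:
fusion: m_ice L_f = 0.08852·334000 = 29566
  warm the meltwater: 370.01 T
  water cools: 0.5501·4180·(T − 26.61) = 2299.4(T − 26.61)
2669.4 T = 61188 − 29566 = 31622
T ≈ 11.85 °C. Since T > 0 °C, the all-ice-melts assumption holds.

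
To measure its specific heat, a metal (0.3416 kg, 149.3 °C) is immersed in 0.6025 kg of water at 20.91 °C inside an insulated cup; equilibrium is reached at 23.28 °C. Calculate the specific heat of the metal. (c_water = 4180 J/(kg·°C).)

Conservation of energy gives ΣQ = 0:
0.3416·c·(23.28 − 149.3) + 0.6025·4180·(23.28 − 20.91) = 0
-43.05 c = -5968.7
c = -5968.7/-43.05 ≈ 138.7 J/(kg·°C)

c ≈ 139 J/(kg·°C)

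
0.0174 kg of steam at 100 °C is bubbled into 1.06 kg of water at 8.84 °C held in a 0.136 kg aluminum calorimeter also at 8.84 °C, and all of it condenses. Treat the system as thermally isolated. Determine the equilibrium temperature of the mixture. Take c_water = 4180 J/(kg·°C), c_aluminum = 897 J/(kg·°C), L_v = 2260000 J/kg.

T_f ≈ 18.8 °C

Let T be the final temperature. ΣQ_i = 0:
steam→water at 100 °C releases m L_v = 0.0174×2260000 = 39324
  condensate cools 100→T: 0.0174×4180×(T − 100) = 72.73(T − 100)
  original water: 4430.8(T − 8.84)
  aluminum cup: 0.136×897×(T − 8.84) = 121.99(T − 8.84)
4625.5 T = 39324 + 7273.2 + 40247 = 86844
T ≈ 18.77 °C (< 100 °C, so full condensation is consistent).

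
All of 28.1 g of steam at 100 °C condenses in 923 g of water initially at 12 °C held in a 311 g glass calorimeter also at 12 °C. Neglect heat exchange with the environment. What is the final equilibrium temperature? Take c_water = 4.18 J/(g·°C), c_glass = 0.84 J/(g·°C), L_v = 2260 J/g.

Energy conservation, ΣQ = 0:
steam→water at 100 °C releases m L_v = 28.1·2260 = 63506
  condensed water 100 °C→T: 117.46(T − 100)
  water warms: 923·4.18·(T − 12) = 3858.1(T − 12)
  cup: 261.24(T − 12)
4236.8 T = 63506 + 11746 + 49433 = 124684
T ≈ 29.43 °C (< 100 °C, so full condensation is consistent).

T_f ≈ 29.4 °C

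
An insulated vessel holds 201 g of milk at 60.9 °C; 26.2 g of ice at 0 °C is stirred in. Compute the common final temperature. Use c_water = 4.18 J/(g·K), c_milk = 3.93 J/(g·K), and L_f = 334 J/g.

Energy balance with sensible and latent terms:
latent heat to melt: 26.2×334 = 8750.8; meltwater 0→T: 26.2×4.18×T = 109.52 T; milk: 789.93(T − 60.9)
899.45 T = 48107 − 8750.8 = 39356
T ≈ 43.76 °C — above 0 °C, consistent with complete melting.

T_f ≈ 43.8 °C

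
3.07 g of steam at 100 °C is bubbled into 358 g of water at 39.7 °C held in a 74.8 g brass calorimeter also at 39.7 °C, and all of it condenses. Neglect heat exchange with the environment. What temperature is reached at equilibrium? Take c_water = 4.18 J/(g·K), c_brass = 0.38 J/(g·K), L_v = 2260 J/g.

Energy conservation, ΣQ = 0:
condense steam: −3.07×2260 = −6938.2; condensate cools 100→T: 3.07×4.18×(T − 100) = 12.83(T − 100); original water: 1496.4(T − 39.7); cup: 28.42(T − 39.7)
1537.7 T = 6938.2 + 1283.3 + 60537 = 68759
T ≈ 44.72 °C (< 100 °C, so full condensation is consistent).

T_f ≈ 44.7 °C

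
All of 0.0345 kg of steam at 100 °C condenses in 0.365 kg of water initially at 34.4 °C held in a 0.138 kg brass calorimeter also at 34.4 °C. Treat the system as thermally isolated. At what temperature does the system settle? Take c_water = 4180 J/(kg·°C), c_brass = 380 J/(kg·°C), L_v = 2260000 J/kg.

Sum of m c ΔT and latent-heat terms is zero:
latent heat released on condensation: 0.0345×2260000 = 77970; condensed water 100 °C→T: 144.21(T − 100); original water: 1525.7(T − 34.4); cup: 52.44(T − 34.4)
1722.4 T = 77970 + 14421 + 54288 = 146679
T ≈ 85.16 °C (< 100 °C, so full condensation is consistent).

T_f ≈ 85.2 °C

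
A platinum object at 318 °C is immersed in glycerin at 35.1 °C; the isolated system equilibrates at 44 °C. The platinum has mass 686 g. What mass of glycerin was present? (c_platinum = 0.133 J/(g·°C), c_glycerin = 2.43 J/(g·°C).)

m ≈ 1160 g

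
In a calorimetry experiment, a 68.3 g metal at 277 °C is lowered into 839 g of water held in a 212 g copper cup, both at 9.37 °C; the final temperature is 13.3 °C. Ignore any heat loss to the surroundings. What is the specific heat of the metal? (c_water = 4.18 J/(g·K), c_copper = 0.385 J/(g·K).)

Setting the total heat transfer to zero:
68.3×c×(13.3 − 277) + 839×4.18×(13.3 − 9.37) + 212×0.385×(13.3 − 9.37) = 0
-18011 c = -14103
c = -14103/-18011 ≈ 0.7831 J/(g·K)

c ≈ 0.783 J/(g·K)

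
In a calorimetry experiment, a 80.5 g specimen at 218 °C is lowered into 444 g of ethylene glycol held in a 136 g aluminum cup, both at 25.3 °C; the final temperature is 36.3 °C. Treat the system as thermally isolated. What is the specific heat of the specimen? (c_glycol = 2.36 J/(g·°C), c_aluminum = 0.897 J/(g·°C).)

c ≈ 0.88 J/(g·°C)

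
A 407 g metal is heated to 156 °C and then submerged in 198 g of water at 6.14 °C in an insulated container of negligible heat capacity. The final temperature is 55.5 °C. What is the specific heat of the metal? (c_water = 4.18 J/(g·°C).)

m_s c (T_s − T_f) = m_water c_water (T_f − T_0):
407·c·(156 − 55.5) = 198·4.18·(55.5 − 6.14)
40904 c = 40852  ⇒  c ≈ 0.9987 J/(g·°C)

c ≈ 0.999 J/(g·°C)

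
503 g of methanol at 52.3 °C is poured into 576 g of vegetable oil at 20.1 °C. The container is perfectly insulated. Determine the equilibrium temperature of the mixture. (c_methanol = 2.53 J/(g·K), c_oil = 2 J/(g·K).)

T_f ≈ 37.0 °C

With ΣQ=0 the equilibrium temperature is the m·c-weighted mean:
T_f = (1272.6·52.3 + 1152·20.1) / (1272.6 + 1152)
    = 89712 / 2424.6 ≈ 37.00 °C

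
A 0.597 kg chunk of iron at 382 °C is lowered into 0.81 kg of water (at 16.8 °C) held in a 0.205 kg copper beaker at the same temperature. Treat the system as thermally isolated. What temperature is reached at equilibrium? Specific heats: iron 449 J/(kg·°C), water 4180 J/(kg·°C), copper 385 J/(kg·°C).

T_f ≈ 43.0 °C

T_f is the heat-capacity-weighted average of the initial temperatures:
T_f = (268.05×382 + 3385.8×16.8 + 78.92×16.8) / (268.05 + 3385.8 + 78.92)
    = 160604 / 3732.8 ≈ 43.03 °C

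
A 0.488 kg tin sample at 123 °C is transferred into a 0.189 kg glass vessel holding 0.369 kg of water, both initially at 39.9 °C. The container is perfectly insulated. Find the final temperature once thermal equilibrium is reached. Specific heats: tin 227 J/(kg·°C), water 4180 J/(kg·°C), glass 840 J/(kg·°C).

Net heat exchanged in the isolated system is zero:
0.488*227*(T − 123) + 0.369*4180*(T − 39.9) + 0.189*840*(T − 39.9) = 0
110.78(T − 123) + 1542.4(T − 39.9) + 158.76(T − 39.9) = 0
1812 T = 81503
T = 81503/1812 ≈ 44.98 °C

T_f ≈ 45.0 °C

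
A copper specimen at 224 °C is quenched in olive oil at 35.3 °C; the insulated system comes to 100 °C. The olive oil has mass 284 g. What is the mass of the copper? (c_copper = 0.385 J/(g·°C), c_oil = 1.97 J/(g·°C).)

|Q_copper| = |Q_oil|:
m·0.385·(224 − 100) = 284·1.97·(100 − 35.3)
47.74 m = 36198  ⇒  m ≈ 758.2 g

m ≈ 758 g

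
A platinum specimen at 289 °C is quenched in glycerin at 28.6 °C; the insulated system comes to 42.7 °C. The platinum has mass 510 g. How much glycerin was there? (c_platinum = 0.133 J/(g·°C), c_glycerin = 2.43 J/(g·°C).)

m ≈ 488 g

Setting the total heat transfer to zero:
510×0.133×(42.7 − 289) + m×2.43×(42.7 − 28.6) = 0
34.26 m = 16707
m = 16707/34.26 ≈ 487.6 g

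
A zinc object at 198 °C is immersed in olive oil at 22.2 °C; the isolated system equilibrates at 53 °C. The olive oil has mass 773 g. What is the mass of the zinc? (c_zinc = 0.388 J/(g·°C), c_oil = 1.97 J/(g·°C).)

m ≈ 834 g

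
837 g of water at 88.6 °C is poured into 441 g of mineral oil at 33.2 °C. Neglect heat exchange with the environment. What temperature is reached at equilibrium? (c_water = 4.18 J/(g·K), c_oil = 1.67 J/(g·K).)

T_f ≈ 79.0 °C

With ΣQ=0 the equilibrium temperature is the m·c-weighted mean:
T_f = (3498.7×88.6 + 736.47×33.2) / (3498.7 + 736.47)
    = 334432 / 4235.1 ≈ 78.97 °C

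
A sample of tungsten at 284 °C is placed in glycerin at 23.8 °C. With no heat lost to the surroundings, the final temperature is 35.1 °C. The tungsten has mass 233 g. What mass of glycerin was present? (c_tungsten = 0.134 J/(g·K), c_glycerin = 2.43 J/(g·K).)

Energy conservation, ΣQ = 0:
233×0.134×(35.1 − 284) + m×2.43×(35.1 − 23.8) = 0
27.46 m = 7771.2
m = 7771.2/27.46 ≈ 283 g

m ≈ 283 g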